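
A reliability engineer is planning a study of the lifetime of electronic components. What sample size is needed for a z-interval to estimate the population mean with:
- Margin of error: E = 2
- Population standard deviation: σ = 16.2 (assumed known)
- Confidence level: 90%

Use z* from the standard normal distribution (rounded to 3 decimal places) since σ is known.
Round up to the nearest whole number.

Using z* since population σ is known (z-interval formula).

For 90% confidence, z* = 1.645 (from standard normal table)

Sample size formula for z-interval: n = (z*σ/E)²

n = (1.645 × 16.2 / 2)²
  = (13.324500)²
  = 177.5423

Round up to the nearest whole number: n = 178

178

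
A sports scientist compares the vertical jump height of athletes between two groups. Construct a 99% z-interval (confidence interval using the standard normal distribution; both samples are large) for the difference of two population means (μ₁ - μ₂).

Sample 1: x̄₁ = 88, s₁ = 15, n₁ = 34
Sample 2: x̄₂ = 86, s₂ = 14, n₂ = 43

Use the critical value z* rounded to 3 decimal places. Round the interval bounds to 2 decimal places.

Both samples are large (n₁ = 34 ≥ 30, n₂ = 43 ≥ 30), so a z-interval for the difference of means applies.

Point estimate: x̄₁ - x̄₂ = 88 - 86 = 2

Standard error: SE = √(s₁²/n₁ + s₂²/n₂)
= √(15²/34 + 14²/43)
= √(6.617647 + 4.558140)
= 3.343021

For 99% confidence, z* = 2.576 (from standard normal table)
Margin of error: E = z* × SE = 2.576 × 3.343021 = 8.6116

Z-interval: (x̄₁ - x̄₂) ± E = 2 ± 8.6116 = (-6.6116, 10.6116)

Rounded to 2 decimal places:

(-6.61, 10.61)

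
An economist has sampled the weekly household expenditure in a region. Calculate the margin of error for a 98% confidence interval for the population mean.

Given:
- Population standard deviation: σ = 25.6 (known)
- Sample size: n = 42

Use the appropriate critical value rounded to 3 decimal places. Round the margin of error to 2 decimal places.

The population standard deviation σ is known, so use the z-interval margin of error formula.

For 98% confidence, z* = 2.326 (from standard normal table)

Margin of error formula for z-interval: E = z* × σ/√n

E = 2.326 × 25.6/√42
  = 2.326 × 3.950166
  = 9.1881

Rounded to 2 decimal places:

9.19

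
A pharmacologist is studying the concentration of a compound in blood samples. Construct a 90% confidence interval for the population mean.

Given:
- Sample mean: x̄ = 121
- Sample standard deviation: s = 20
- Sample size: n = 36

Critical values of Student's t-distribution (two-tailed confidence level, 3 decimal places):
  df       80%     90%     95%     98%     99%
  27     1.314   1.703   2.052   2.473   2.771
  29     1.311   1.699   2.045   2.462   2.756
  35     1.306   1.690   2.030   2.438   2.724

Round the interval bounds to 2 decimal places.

The population standard deviation σ is unknown (only the sample standard deviation s is given), so use a t-interval with df = n - 1 = 36 - 1 = 35.

For 90% confidence with df = 35, t* = 1.690 (from t-table)

Standard error: SE = s/√n = 20/√36 = 3.333333

Margin of error: E = t* × SE = 1.690 × 3.333333 = 5.6333

T-interval: x̄ ± E = 121 ± 5.6333 = (115.3667, 126.6333)

Rounded to 2 decimal places:

(115.37, 126.63)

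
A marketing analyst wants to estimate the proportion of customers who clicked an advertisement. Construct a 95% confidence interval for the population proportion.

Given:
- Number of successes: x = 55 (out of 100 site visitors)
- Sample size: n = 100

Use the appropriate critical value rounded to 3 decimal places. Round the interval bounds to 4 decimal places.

Sample proportion: p̂ = 55/100 = 0.550000

Check conditions for normal approximation:
  np̂ = 55 ≥ 10 ✓
  n(1-p̂) = 45 ≥ 10 ✓

The sample is large enough, so use a z-interval (normal approximation) for the proportion.

For 95% confidence, z* = 1.96 (from standard normal table)

Standard error: SE = √(p̂(1-p̂)/n) = √(0.550000×0.450000/100) = 0.04974937

Margin of error: E = z* × SE = 1.96 × 0.04974937 = 0.097509

Z-interval: p̂ ± E = 0.550000 ± 0.097509 = (0.452491, 0.647509)

Rounded to 4 decimal places:

(0.4525, 0.6475)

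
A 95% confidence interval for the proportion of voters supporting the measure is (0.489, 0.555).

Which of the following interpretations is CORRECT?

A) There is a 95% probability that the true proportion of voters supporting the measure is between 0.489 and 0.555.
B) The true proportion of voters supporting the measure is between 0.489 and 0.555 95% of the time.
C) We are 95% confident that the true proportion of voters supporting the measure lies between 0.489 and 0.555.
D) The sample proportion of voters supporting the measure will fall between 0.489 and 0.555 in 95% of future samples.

A confidence interval represents our confidence in the procedure, not a probability statement about the parameter.

Key concept: If we repeated this sampling process many times and computed a 95% CI each time, about 95% of those intervals would contain the true population parameter.

For this specific interval (0.489, 0.555):
- Midpoint (point estimate): 0.522
- Margin of error: 0.033

The correct interpretation is the one stating confidence that the true parameter lies in the interval — option C.

C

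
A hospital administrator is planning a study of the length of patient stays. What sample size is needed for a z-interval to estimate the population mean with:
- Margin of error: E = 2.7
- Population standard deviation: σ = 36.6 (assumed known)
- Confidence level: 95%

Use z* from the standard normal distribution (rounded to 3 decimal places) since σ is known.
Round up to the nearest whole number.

Using z* since population σ is known (z-interval formula).

For 95% confidence, z* = 1.96 (from standard normal table)

Sample size formula for z-interval: n = (z*σ/E)²

n = (1.96 × 36.6 / 2.7)²
  = (26.568889)²
  = 705.9059

Round up to the nearest whole number: n = 706

706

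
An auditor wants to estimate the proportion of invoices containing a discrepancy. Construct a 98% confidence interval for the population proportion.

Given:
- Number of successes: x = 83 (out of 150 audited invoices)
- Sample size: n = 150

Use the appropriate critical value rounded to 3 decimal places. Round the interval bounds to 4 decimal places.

Sample proportion: p̂ = 83/150 = 0.553333

Check conditions for normal approximation:
  np̂ = 83 ≥ 10 ✓
  n(1-p̂) = 67 ≥ 10 ✓

The sample is large enough, so use a z-interval (normal approximation) for the proportion.

For 98% confidence, z* = 2.326 (from standard normal table)

Standard error: SE = √(p̂(1-p̂)/n) = √(0.553333×0.446667/150) = 0.04059192

Margin of error: E = z* × SE = 2.326 × 0.04059192 = 0.094417

Z-interval: p̂ ± E = 0.553333 ± 0.094417 = (0.458917, 0.647750)

Rounded to 4 decimal places:

(0.4589, 0.6478)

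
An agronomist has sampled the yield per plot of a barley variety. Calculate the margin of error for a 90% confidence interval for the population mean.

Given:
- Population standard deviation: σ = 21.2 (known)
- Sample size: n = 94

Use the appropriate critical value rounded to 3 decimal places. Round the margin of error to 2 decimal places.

The population standard deviation σ is known, so use the z-interval margin of error formula.

For 90% confidence, z* = 1.645 (from standard normal table)

Margin of error formula for z-interval: E = z* × σ/√n

E = 1.645 × 21.2/√94
  = 1.645 × 2.186613
  = 3.5970

Rounded to 2 decimal places:

3.60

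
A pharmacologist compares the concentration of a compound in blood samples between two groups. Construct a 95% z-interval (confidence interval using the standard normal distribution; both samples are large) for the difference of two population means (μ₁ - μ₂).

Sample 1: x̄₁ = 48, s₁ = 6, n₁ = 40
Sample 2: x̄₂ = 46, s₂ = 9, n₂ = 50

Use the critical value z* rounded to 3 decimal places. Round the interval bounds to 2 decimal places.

Both samples are large (n₁ = 40 ≥ 30, n₂ = 50 ≥ 30), so a z-interval for the difference of means applies.

Point estimate: x̄₁ - x̄₂ = 48 - 46 = 2

Standard error: SE = √(s₁²/n₁ + s₂²/n₂)
= √(6²/40 + 9²/50)
= √(0.900000 + 1.620000)
= 1.587451

For 95% confidence, z* = 1.96 (from standard normal table)
Margin of error: E = z* × SE = 1.96 × 1.587451 = 3.1114

Z-interval: (x̄₁ - x̄₂) ± E = 2 ± 3.1114 = (-1.1114, 5.1114)

Rounded to 2 decimal places:

(-1.11, 5.11)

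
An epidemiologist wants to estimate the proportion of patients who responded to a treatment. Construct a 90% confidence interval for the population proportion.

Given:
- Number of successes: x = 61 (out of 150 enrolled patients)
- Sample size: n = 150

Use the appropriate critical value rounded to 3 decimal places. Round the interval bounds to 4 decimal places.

Sample proportion: p̂ = 61/150 = 0.406667

Check conditions for normal approximation:
  np̂ = 61 ≥ 10 ✓
  n(1-p̂) = 89 ≥ 10 ✓

The sample is large enough, so use a z-interval (normal approximation) for the proportion.

For 90% confidence, z* = 1.645 (from standard normal table)

Standard error: SE = √(p̂(1-p̂)/n) = √(0.406667×0.593333/150) = 0.04010726

Margin of error: E = z* × SE = 1.645 × 0.04010726 = 0.065976

Z-interval: p̂ ± E = 0.406667 ± 0.065976 = (0.340690, 0.472643)

Rounded to 4 decimal places:

(0.3407, 0.4726)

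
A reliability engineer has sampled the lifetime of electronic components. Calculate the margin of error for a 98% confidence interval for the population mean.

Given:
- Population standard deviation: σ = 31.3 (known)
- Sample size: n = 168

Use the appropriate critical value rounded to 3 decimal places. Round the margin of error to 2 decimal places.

The population standard deviation σ is known, so use the z-interval margin of error formula.

For 98% confidence, z* = 2.326 (from standard normal table)

Margin of error formula for z-interval: E = z* × σ/√n

E = 2.326 × 31.3/√168
  = 2.326 × 2.414847
  = 5.6169

Rounded to 2 decimal places:

5.62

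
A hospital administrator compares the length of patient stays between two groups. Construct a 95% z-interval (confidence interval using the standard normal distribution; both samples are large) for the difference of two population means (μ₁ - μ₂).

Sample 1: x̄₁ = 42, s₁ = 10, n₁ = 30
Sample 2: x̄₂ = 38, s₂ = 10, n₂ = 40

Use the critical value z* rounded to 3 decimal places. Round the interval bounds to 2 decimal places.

Both samples are large (n₁ = 30 ≥ 30, n₂ = 40 ≥ 30), so a z-interval for the difference of means applies.

Point estimate: x̄₁ - x̄₂ = 42 - 38 = 4

Standard error: SE = √(s₁²/n₁ + s₂²/n₂)
= √(10²/30 + 10²/40)
= √(3.333333 + 2.500000)
= 2.415229

For 95% confidence, z* = 1.96 (from standard normal table)
Margin of error: E = z* × SE = 1.96 × 2.415229 = 4.7338

Z-interval: (x̄₁ - x̄₂) ± E = 4 ± 4.7338 = (-0.7338, 8.7338)

Rounded to 2 decimal places:

(-0.73, 8.73)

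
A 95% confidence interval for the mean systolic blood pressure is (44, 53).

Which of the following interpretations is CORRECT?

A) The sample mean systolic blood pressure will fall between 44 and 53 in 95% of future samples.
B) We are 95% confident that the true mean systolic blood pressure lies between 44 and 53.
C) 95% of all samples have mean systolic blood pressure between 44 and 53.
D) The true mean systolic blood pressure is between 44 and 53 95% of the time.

A confidence interval represents our confidence in the procedure, not a probability statement about the parameter.

Key concept: If we repeated this sampling process many times and computed a 95% CI each time, about 95% of those intervals would contain the true population parameter.

For this specific interval (44, 53):
- Midpoint (point estimate): 48.5
- Margin of error: 4.5

The correct interpretation is the one stating confidence that the true parameter lies in the interval — option B.

B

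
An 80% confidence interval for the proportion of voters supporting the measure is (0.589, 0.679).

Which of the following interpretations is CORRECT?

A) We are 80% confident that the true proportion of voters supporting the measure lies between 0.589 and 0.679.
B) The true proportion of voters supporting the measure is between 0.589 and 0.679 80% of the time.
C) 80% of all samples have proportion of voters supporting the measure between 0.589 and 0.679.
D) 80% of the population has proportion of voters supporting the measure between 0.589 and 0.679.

A confidence interval represents our confidence in the procedure, not a probability statement about the parameter.

Key concept: If we repeated this sampling process many times and computed an 80% CI each time, about 80% of those intervals would contain the true population parameter.

For this specific interval (0.589, 0.679):
- Midpoint (point estimate): 0.634
- Margin of error: 0.045

The correct interpretation is the one stating confidence that the true parameter lies in the interval — option A.

A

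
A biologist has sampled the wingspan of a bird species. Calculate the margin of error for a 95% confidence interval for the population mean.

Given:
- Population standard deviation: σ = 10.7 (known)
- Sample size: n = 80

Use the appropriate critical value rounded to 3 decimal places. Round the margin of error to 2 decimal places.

The population standard deviation σ is known, so use the z-interval margin of error formula.

For 95% confidence, z* = 1.96 (from standard normal table)

Margin of error formula for z-interval: E = z* × σ/√n

E = 1.96 × 10.7/√80
  = 1.96 × 1.196296
  = 2.3447

Rounded to 2 decimal places:

2.34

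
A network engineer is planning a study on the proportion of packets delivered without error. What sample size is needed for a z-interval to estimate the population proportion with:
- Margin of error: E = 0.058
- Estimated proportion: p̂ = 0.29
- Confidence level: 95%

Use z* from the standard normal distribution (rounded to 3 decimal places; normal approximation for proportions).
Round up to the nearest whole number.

Using z* for proportion z-interval (normal approximation).

For 95% confidence, z* = 1.96 (from standard normal table)

Sample size formula for proportion z-interval: n = z*²p̂(1-p̂)/E²

n = 1.96² × 0.29 × 0.71 / 0.058²
  = 3.8416 × 0.2059 / 0.003364
  = 235.1324

Round up to the nearest whole number: n = 236

236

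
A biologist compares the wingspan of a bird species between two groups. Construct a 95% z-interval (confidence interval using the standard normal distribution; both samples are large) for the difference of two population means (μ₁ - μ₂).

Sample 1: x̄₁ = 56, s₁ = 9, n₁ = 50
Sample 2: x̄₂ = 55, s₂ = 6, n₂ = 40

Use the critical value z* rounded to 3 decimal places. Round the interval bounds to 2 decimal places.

Both samples are large (n₁ = 50 ≥ 30, n₂ = 40 ≥ 30), so a z-interval for the difference of means applies.

Point estimate: x̄₁ - x̄₂ = 56 - 55 = 1

Standard error: SE = √(s₁²/n₁ + s₂²/n₂)
= √(9²/50 + 6²/40)
= √(1.620000 + 0.900000)
= 1.587451

For 95% confidence, z* = 1.96 (from standard normal table)
Margin of error: E = z* × SE = 1.96 × 1.587451 = 3.1114

Z-interval: (x̄₁ - x̄₂) ± E = 1 ± 3.1114 = (-2.1114, 4.1114)

Rounded to 2 decimal places:

(-2.11, 4.11)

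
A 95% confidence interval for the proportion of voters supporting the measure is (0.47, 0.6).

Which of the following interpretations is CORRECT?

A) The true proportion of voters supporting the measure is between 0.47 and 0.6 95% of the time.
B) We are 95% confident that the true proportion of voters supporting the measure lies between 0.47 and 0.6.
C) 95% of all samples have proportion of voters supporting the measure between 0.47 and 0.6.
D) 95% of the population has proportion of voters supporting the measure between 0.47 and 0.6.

A confidence interval represents our confidence in the procedure, not a probability statement about the parameter.

Key concept: If we repeated this sampling process many times and computed a 95% CI each time, about 95% of those intervals would contain the true population parameter.

For this specific interval (0.47, 0.6):
- Midpoint (point estimate): 0.535
- Margin of error: 0.065

The correct interpretation is the one stating confidence that the true parameter lies in the interval — option B.

B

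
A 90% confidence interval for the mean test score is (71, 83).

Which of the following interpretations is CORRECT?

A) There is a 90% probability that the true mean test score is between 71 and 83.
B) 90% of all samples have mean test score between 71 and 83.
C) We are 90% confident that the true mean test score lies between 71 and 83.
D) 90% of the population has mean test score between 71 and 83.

A confidence interval represents our confidence in the procedure, not a probability statement about the parameter.

Key concept: If we repeated this sampling process many times and computed a 90% CI each time, about 90% of those intervals would contain the true population parameter.

For this specific interval (71, 83):
- Midpoint (point estimate): 77
- Margin of error: 6

The correct interpretation is the one stating confidence that the true parameter lies in the interval — option C.

C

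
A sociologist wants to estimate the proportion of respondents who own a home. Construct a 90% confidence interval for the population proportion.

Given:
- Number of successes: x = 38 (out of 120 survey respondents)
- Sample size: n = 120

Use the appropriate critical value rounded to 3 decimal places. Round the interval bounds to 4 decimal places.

Sample proportion: p̂ = 38/120 = 0.316667

Check conditions for normal approximation:
  np̂ = 38 ≥ 10 ✓
  n(1-p̂) = 82 ≥ 10 ✓

The sample is large enough, so use a z-interval (normal approximation) for the proportion.

For 90% confidence, z* = 1.645 (from standard normal table)

Standard error: SE = √(p̂(1-p̂)/n) = √(0.316667×0.683333/120) = 0.04246458

Margin of error: E = z* × SE = 1.645 × 0.04246458 = 0.069854

Z-interval: p̂ ± E = 0.316667 ± 0.069854 = (0.246812, 0.386521)

Rounded to 4 decimal places:

(0.2468, 0.3865)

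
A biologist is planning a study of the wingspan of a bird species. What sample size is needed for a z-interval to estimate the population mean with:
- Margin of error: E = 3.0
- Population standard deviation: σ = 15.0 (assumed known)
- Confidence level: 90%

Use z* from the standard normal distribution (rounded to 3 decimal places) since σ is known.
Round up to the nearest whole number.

Using z* since population σ is known (z-interval formula).

For 90% confidence, z* = 1.645 (from standard normal table)

Sample size formula for z-interval: n = (z*σ/E)²

n = (1.645 × 15.0 / 3.0)²
  = (8.225000)²
  = 67.6506

Round up to the nearest whole number: n = 68

68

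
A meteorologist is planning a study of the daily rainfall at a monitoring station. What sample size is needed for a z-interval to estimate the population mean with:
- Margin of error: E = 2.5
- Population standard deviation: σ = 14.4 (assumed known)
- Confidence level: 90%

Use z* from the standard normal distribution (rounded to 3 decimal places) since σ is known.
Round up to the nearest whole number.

Using z* since population σ is known (z-interval formula).

For 90% confidence, z* = 1.645 (from standard normal table)

Sample size formula for z-interval: n = (z*σ/E)²

n = (1.645 × 14.4 / 2.5)²
  = (9.475200)²
  = 89.7794

Round up to the nearest whole number: n = 90

90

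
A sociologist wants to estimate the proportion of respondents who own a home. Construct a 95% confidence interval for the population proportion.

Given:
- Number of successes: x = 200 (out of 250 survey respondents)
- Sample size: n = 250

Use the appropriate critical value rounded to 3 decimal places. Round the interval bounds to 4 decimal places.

Sample proportion: p̂ = 200/250 = 0.800000

Check conditions for normal approximation:
  np̂ = 200 ≥ 10 ✓
  n(1-p̂) = 50 ≥ 10 ✓

The sample is large enough, so use a z-interval (normal approximation) for the proportion.

For 95% confidence, z* = 1.96 (from standard normal table)

Standard error: SE = √(p̂(1-p̂)/n) = √(0.800000×0.200000/250) = 0.02529822

Margin of error: E = z* × SE = 1.96 × 0.02529822 = 0.049585

Z-interval: p̂ ± E = 0.800000 ± 0.049585 = (0.750415, 0.849585)

Rounded to 4 decimal places:

(0.7504, 0.8496)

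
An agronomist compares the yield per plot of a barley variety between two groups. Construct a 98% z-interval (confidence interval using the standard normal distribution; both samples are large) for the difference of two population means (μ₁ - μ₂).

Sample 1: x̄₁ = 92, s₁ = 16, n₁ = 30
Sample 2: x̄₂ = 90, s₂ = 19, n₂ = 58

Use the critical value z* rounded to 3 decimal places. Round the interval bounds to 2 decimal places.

Both samples are large (n₁ = 30 ≥ 30, n₂ = 58 ≥ 30), so a z-interval for the difference of means applies.

Point estimate: x̄₁ - x̄₂ = 92 - 90 = 2

Standard error: SE = √(s₁²/n₁ + s₂²/n₂)
= √(16²/30 + 19²/58)
= √(8.533333 + 6.224138)
= 3.841545

For 98% confidence, z* = 2.326 (from standard normal table)
Margin of error: E = z* × SE = 2.326 × 3.841545 = 8.9354

Z-interval: (x̄₁ - x̄₂) ± E = 2 ± 8.9354 = (-6.9354, 10.9354)

Rounded to 2 decimal places:

(-6.94, 10.94)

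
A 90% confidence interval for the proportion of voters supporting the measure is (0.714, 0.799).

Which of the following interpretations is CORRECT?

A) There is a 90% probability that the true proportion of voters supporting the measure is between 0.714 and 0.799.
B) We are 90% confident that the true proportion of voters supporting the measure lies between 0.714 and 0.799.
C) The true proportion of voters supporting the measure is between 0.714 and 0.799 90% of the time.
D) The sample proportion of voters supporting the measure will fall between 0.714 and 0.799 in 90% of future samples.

A confidence interval represents our confidence in the procedure, not a probability statement about the parameter.

Key concept: If we repeated this sampling process many times and computed a 90% CI each time, about 90% of those intervals would contain the true population parameter.

For this specific interval (0.714, 0.799):
- Midpoint (point estimate): 0.7565
- Margin of error: 0.0425

The correct interpretation is the one stating confidence that the true parameter lies in the interval — option B.

B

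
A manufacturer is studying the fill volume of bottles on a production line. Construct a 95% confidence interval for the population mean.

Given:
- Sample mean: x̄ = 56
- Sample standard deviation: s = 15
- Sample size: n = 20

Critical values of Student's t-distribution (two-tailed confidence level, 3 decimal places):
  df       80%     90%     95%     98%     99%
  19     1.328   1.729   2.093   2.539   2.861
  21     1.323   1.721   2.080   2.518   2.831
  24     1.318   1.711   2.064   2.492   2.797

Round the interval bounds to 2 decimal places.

The population standard deviation σ is unknown (only the sample standard deviation s is given), so use a t-interval with df = n - 1 = 20 - 1 = 19.

For 95% confidence with df = 19, t* = 2.093 (from t-table)

Standard error: SE = s/√n = 15/√20 = 3.354102

Margin of error: E = t* × SE = 2.093 × 3.354102 = 7.0201

T-interval: x̄ ± E = 56 ± 7.0201 = (48.9799, 63.0201)

Rounded to 2 decimal places:

(48.98, 63.02)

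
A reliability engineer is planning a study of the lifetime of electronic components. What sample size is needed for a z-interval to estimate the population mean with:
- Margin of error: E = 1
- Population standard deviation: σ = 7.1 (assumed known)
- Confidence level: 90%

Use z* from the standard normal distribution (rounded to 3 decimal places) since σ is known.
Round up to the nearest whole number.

Using z* since population σ is known (z-interval formula).

For 90% confidence, z* = 1.645 (from standard normal table)

Sample size formula for z-interval: n = (z*σ/E)²

n = (1.645 × 7.1 / 1)²
  = (11.679500)²
  = 136.4107

Round up to the nearest whole number: n = 137

137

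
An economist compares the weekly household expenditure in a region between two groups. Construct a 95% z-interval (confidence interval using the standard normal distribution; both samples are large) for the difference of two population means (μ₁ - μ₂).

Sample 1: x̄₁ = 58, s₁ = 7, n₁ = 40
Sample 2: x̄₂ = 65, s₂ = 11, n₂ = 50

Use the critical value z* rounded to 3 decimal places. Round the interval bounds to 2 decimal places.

Both samples are large (n₁ = 40 ≥ 30, n₂ = 50 ≥ 30), so a z-interval for the difference of means applies.

Point estimate: x̄₁ - x̄₂ = 58 - 65 = -7

Standard error: SE = √(s₁²/n₁ + s₂²/n₂)
= √(7²/40 + 11²/50)
= √(1.225000 + 2.420000)
= 1.909188

For 95% confidence, z* = 1.96 (from standard normal table)
Margin of error: E = z* × SE = 1.96 × 1.909188 = 3.7420

Z-interval: (x̄₁ - x̄₂) ± E = -7 ± 3.7420 = (-10.7420, -3.2580)

Rounded to 2 decimal places:

(-10.74, -3.26)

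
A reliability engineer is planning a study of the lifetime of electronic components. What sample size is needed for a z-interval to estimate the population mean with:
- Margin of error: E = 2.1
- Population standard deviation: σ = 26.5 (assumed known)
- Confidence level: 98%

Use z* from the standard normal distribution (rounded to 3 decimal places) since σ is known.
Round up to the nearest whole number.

Using z* since population σ is known (z-interval formula).

For 98% confidence, z* = 2.326 (from standard normal table)

Sample size formula for z-interval: n = (z*σ/E)²

n = (2.326 × 26.5 / 2.1)²
  = (29.351905)²
  = 861.5343

Round up to the nearest whole number: n = 862

862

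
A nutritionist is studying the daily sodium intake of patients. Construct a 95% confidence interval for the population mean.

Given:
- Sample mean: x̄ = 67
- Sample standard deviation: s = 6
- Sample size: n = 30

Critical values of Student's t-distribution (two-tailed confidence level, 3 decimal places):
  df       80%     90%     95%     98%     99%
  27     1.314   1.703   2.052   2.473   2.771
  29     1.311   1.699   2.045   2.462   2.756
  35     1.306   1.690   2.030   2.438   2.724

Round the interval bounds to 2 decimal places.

The population standard deviation σ is unknown (only the sample standard deviation s is given), so use a t-interval with df = n - 1 = 30 - 1 = 29.

For 95% confidence with df = 29, t* = 2.045 (from t-table)

Standard error: SE = s/√n = 6/√30 = 1.095445

Margin of error: E = t* × SE = 2.045 × 1.095445 = 2.2402

T-interval: x̄ ± E = 67 ± 2.2402 = (64.7598, 69.2402)

Rounded to 2 decimal places:

(64.76, 69.24)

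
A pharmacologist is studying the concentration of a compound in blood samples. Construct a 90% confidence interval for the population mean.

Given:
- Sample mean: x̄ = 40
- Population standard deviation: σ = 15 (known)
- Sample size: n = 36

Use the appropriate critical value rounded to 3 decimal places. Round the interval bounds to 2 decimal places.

The population standard deviation σ is known, so use a z-interval (standard normal critical value).

For 90% confidence, z* = 1.645 (from standard normal table)

Standard error: SE = σ/√n = 15/√36 = 2.500000

Margin of error: E = z* × SE = 1.645 × 2.500000 = 4.1125

Z-interval: x̄ ± E = 40 ± 4.1125 = (35.8875, 44.1125)

Rounded to 2 decimal places:

(35.89, 44.11)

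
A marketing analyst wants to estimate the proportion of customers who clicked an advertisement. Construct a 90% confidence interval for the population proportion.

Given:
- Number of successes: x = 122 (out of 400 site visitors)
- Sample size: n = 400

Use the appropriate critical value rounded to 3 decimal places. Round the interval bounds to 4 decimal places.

Sample proportion: p̂ = 122/400 = 0.305000

Check conditions for normal approximation:
  np̂ = 122 ≥ 10 ✓
  n(1-p̂) = 278 ≥ 10 ✓

The sample is large enough, so use a z-interval (normal approximation) for the proportion.

For 90% confidence, z* = 1.645 (from standard normal table)

Standard error: SE = √(p̂(1-p̂)/n) = √(0.305000×0.695000/400) = 0.02302037

Margin of error: E = z* × SE = 1.645 × 0.02302037 = 0.037869

Z-interval: p̂ ± E = 0.305000 ± 0.037869 = (0.267131, 0.342869)

Rounded to 4 decimal places:

(0.2671, 0.3429)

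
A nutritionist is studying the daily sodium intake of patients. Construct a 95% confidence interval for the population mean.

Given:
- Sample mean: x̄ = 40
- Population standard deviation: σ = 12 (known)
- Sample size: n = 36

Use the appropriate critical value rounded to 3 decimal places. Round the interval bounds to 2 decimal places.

The population standard deviation σ is known, so use a z-interval (standard normal critical value).

For 95% confidence, z* = 1.96 (from standard normal table)

Standard error: SE = σ/√n = 12/√36 = 2.000000

Margin of error: E = z* × SE = 1.96 × 2.000000 = 3.9200

Z-interval: x̄ ± E = 40 ± 3.9200 = (36.0800, 43.9200)

Rounded to 2 decimal places:

(36.08, 43.92)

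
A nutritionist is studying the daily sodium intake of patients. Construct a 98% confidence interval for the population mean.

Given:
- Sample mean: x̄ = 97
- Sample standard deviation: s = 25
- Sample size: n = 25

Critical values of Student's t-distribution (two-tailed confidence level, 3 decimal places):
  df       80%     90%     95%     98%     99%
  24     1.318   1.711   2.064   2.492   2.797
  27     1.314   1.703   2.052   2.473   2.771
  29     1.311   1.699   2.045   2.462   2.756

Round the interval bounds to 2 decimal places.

The population standard deviation σ is unknown (only the sample standard deviation s is given), so use a t-interval with df = n - 1 = 25 - 1 = 24.

For 98% confidence with df = 24, t* = 2.492 (from t-table)

Standard error: SE = s/√n = 25/√25 = 5.000000

Margin of error: E = t* × SE = 2.492 × 5.000000 = 12.4600

T-interval: x̄ ± E = 97 ± 12.4600 = (84.5400, 109.4600)

Rounded to 2 decimal places:

(84.54, 109.46)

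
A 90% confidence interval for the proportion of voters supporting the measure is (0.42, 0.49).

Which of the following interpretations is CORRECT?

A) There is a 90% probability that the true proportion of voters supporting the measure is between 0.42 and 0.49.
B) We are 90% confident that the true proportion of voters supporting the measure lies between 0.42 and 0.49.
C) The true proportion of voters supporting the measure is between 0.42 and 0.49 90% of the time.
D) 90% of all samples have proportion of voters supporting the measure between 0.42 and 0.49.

A confidence interval represents our confidence in the procedure, not a probability statement about the parameter.

Key concept: If we repeated this sampling process many times and computed a 90% CI each time, about 90% of those intervals would contain the true population parameter.

For this specific interval (0.42, 0.49):
- Midpoint (point estimate): 0.455
- Margin of error: 0.035

The correct interpretation is the one stating confidence that the true parameter lies in the interval — option B.

B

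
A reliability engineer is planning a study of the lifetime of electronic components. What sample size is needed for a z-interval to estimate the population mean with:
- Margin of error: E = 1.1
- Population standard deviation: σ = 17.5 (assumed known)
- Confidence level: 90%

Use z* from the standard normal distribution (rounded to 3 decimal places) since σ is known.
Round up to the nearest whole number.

Using z* since population σ is known (z-interval formula).

For 90% confidence, z* = 1.645 (from standard normal table)

Sample size formula for z-interval: n = (z*σ/E)²

n = (1.645 × 17.5 / 1.1)²
  = (26.170455)²
  = 684.8927

Round up to the nearest whole number: n = 685

685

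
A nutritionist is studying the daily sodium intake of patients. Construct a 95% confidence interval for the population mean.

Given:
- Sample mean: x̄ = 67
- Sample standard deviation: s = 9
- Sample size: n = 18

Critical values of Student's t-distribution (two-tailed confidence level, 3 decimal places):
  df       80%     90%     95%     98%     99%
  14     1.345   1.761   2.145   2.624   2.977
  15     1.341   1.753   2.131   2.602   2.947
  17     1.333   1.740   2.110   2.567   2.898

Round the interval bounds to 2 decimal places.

The population standard deviation σ is unknown (only the sample standard deviation s is given), so use a t-interval with df = n - 1 = 18 - 1 = 17.

For 95% confidence with df = 17, t* = 2.110 (from t-table)

Standard error: SE = s/√n = 9/√18 = 2.121320

Margin of error: E = t* × SE = 2.110 × 2.121320 = 4.4760

T-interval: x̄ ± E = 67 ± 4.4760 = (62.5240, 71.4760)

Rounded to 2 decimal places:

(62.52, 71.48)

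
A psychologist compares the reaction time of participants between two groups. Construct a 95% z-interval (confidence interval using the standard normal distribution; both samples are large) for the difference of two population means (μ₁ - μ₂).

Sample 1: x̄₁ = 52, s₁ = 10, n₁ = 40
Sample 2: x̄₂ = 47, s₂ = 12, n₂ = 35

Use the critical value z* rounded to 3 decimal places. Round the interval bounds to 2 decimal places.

Both samples are large (n₁ = 40 ≥ 30, n₂ = 35 ≥ 30), so a z-interval for the difference of means applies.

Point estimate: x̄₁ - x̄₂ = 52 - 47 = 5

Standard error: SE = √(s₁²/n₁ + s₂²/n₂)
= √(10²/40 + 12²/35)
= √(2.500000 + 4.114286)
= 2.571825

For 95% confidence, z* = 1.96 (from standard normal table)
Margin of error: E = z* × SE = 1.96 × 2.571825 = 5.0408

Z-interval: (x̄₁ - x̄₂) ± E = 5 ± 5.0408 = (-0.0408, 10.0408)

Rounded to 2 decimal places:

(-0.04, 10.04)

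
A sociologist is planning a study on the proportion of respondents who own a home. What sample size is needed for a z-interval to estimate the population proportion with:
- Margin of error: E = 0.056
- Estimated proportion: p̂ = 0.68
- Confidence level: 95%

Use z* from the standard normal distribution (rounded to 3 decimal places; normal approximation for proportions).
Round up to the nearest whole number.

Using z* for proportion z-interval (normal approximation).

For 95% confidence, z* = 1.96 (from standard normal table)

Sample size formula for proportion z-interval: n = z*²p̂(1-p̂)/E²

n = 1.96² × 0.68 × 0.32 / 0.056²
  = 3.8416 × 0.2176 / 0.003136
  = 266.5600

Round up to the nearest whole number: n = 267

267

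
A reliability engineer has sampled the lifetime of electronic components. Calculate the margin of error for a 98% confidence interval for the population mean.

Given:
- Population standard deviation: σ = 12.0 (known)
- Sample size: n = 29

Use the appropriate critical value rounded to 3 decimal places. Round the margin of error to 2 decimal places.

The population standard deviation σ is known, so use the z-interval margin of error formula.

For 98% confidence, z* = 2.326 (from standard normal table)

Margin of error formula for z-interval: E = z* × σ/√n

E = 2.326 × 12.0/√29
  = 2.326 × 2.228344
  = 5.1831

Rounded to 2 decimal places:

5.18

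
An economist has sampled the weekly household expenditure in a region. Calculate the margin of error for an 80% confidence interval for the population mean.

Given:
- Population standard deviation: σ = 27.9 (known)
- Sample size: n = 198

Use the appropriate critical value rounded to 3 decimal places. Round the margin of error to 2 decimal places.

The population standard deviation σ is known, so use the z-interval margin of error formula.

For 80% confidence, z* = 1.282 (from standard normal table)

Margin of error formula for z-interval: E = z* × σ/√n

E = 1.282 × 27.9/√198
  = 1.282 × 1.982767
  = 2.5419

Rounded to 2 decimal places:

2.54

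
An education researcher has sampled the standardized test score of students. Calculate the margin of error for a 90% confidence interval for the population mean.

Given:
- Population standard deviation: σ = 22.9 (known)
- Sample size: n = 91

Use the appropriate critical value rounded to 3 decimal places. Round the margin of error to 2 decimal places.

The population standard deviation σ is known, so use the z-interval margin of error formula.

For 90% confidence, z* = 1.645 (from standard normal table)

Margin of error formula for z-interval: E = z* × σ/√n

E = 1.645 × 22.9/√91
  = 1.645 × 2.400572
  = 3.9489

Rounded to 2 decimal places:

3.95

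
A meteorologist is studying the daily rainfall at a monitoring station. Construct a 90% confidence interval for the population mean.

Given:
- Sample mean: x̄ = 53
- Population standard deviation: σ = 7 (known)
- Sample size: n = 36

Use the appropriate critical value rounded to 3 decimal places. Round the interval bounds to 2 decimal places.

The population standard deviation σ is known, so use a z-interval (standard normal critical value).

For 90% confidence, z* = 1.645 (from standard normal table)

Standard error: SE = σ/√n = 7/√36 = 1.166667

Margin of error: E = z* × SE = 1.645 × 1.166667 = 1.9192

Z-interval: x̄ ± E = 53 ± 1.9192 = (51.0808, 54.9192)

Rounded to 2 decimal places:

(51.08, 54.92)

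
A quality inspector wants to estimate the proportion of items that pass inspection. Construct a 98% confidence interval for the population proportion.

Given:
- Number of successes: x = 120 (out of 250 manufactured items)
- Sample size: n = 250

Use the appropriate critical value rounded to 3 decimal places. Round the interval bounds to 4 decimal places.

Sample proportion: p̂ = 120/250 = 0.480000

Check conditions for normal approximation:
  np̂ = 120 ≥ 10 ✓
  n(1-p̂) = 130 ≥ 10 ✓

The sample is large enough, so use a z-interval (normal approximation) for the proportion.

For 98% confidence, z* = 2.326 (from standard normal table)

Standard error: SE = √(p̂(1-p̂)/n) = √(0.480000×0.520000/250) = 0.03159747

Margin of error: E = z* × SE = 2.326 × 0.03159747 = 0.073496

Z-interval: p̂ ± E = 0.480000 ± 0.073496 = (0.406504, 0.553496)

Rounded to 4 decimal places:

(0.4065, 0.5535)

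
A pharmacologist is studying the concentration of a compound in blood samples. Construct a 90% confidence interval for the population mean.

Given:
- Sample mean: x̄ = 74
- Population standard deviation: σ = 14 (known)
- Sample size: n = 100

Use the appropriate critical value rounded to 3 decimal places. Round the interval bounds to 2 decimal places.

The population standard deviation σ is known, so use a z-interval (standard normal critical value).

For 90% confidence, z* = 1.645 (from standard normal table)

Standard error: SE = σ/√n = 14/√100 = 1.400000

Margin of error: E = z* × SE = 1.645 × 1.400000 = 2.3030

Z-interval: x̄ ± E = 74 ± 2.3030 = (71.6970, 76.3030)

Rounded to 2 decimal places:

(71.70, 76.30)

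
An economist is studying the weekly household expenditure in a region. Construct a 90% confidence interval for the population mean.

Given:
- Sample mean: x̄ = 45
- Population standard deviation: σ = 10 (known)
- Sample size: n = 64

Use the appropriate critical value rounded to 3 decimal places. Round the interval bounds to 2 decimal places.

The population standard deviation σ is known, so use a z-interval (standard normal critical value).

For 90% confidence, z* = 1.645 (from standard normal table)

Standard error: SE = σ/√n = 10/√64 = 1.250000

Margin of error: E = z* × SE = 1.645 × 1.250000 = 2.0562

Z-interval: x̄ ± E = 45 ± 2.0562 = (42.9438, 47.0562)

Rounded to 2 decimal places:

(42.94, 47.06)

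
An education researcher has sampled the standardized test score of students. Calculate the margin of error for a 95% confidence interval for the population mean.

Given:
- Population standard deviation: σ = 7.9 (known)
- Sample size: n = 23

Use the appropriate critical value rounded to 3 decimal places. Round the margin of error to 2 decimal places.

The population standard deviation σ is known, so use the z-interval margin of error formula.

For 95% confidence, z* = 1.96 (from standard normal table)

Margin of error formula for z-interval: E = z* × σ/√n

E = 1.96 × 7.9/√23
  = 1.96 × 1.647264
  = 3.2286

Rounded to 2 decimal places:

3.23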